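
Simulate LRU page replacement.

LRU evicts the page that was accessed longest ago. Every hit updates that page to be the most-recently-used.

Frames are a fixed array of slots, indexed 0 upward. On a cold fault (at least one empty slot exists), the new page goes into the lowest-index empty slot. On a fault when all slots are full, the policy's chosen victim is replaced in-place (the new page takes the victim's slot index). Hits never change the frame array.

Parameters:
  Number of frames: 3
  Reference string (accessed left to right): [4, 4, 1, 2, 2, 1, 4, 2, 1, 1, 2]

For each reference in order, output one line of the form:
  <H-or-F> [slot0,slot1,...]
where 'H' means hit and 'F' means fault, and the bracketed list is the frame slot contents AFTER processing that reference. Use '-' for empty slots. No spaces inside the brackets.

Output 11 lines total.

F [4,-,-]
H [4,-,-]
F [4,1,-]
F [4,1,2]
H [4,1,2]
H [4,1,2]
H [4,1,2]
H [4,1,2]
H [4,1,2]
H [4,1,2]
H [4,1,2]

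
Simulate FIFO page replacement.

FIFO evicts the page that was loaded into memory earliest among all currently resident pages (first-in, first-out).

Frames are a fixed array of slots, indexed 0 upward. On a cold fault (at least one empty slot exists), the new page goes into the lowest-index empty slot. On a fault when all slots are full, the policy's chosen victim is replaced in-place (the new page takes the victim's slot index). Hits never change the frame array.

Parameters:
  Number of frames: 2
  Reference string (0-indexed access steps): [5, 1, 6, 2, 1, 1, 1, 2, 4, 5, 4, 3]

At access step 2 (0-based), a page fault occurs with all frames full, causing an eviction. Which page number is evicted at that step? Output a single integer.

Step 0: ref 5 -> FAULT, frames=[5,-]
Step 1: ref 1 -> FAULT, frames=[5,1]
Step 2: ref 6 -> FAULT, evict 5, frames=[6,1]
At step 2: evicted page 5

Answer: 5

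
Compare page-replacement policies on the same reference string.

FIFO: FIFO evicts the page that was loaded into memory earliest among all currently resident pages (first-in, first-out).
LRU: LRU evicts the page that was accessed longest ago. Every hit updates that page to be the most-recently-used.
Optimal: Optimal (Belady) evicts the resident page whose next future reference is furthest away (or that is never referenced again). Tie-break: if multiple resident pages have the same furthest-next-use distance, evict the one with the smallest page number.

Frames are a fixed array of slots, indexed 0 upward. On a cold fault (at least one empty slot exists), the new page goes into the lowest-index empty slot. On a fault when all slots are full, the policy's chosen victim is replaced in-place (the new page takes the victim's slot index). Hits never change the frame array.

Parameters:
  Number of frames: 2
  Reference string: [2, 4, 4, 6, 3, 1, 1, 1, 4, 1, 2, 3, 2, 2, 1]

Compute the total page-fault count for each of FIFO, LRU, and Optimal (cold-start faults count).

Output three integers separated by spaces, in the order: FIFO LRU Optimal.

Answer: 9 9 8

Derivation:
--- FIFO ---
  step 0: ref 2 -> FAULT, frames=[2,-] (faults so far: 1)
  step 1: ref 4 -> FAULT, frames=[2,4] (faults so far: 2)
  step 2: ref 4 -> HIT, frames=[2,4] (faults so far: 2)
  step 3: ref 6 -> FAULT, evict 2, frames=[6,4] (faults so far: 3)
  step 4: ref 3 -> FAULT, evict 4, frames=[6,3] (faults so far: 4)
  step 5: ref 1 -> FAULT, evict 6, frames=[1,3] (faults so far: 5)
  step 6: ref 1 -> HIT, frames=[1,3] (faults so far: 5)
  step 7: ref 1 -> HIT, frames=[1,3] (faults so far: 5)
  step 8: ref 4 -> FAULT, evict 3, frames=[1,4] (faults so far: 6)
  step 9: ref 1 -> HIT, frames=[1,4] (faults so far: 6)
  step 10: ref 2 -> FAULT, evict 1, frames=[2,4] (faults so far: 7)
  step 11: ref 3 -> FAULT, evict 4, frames=[2,3] (faults so far: 8)
  step 12: ref 2 -> HIT, frames=[2,3] (faults so far: 8)
  step 13: ref 2 -> HIT, frames=[2,3] (faults so far: 8)
  step 14: ref 1 -> FAULT, evict 2, frames=[1,3] (faults so far: 9)
  FIFO total faults: 9
--- LRU ---
  step 0: ref 2 -> FAULT, frames=[2,-] (faults so far: 1)
  step 1: ref 4 -> FAULT, frames=[2,4] (faults so far: 2)
  step 2: ref 4 -> HIT, frames=[2,4] (faults so far: 2)
  step 3: ref 6 -> FAULT, evict 2, frames=[6,4] (faults so far: 3)
  step 4: ref 3 -> FAULT, evict 4, frames=[6,3] (faults so far: 4)
  step 5: ref 1 -> FAULT, evict 6, frames=[1,3] (faults so far: 5)
  step 6: ref 1 -> HIT, frames=[1,3] (faults so far: 5)
  step 7: ref 1 -> HIT, frames=[1,3] (faults so far: 5)
  step 8: ref 4 -> FAULT, evict 3, frames=[1,4] (faults so far: 6)
  step 9: ref 1 -> HIT, frames=[1,4] (faults so far: 6)
  step 10: ref 2 -> FAULT, evict 4, frames=[1,2] (faults so far: 7)
  step 11: ref 3 -> FAULT, evict 1, frames=[3,2] (faults so far: 8)
  step 12: ref 2 -> HIT, frames=[3,2] (faults so far: 8)
  step 13: ref 2 -> HIT, frames=[3,2] (faults so far: 8)
  step 14: ref 1 -> FAULT, evict 3, frames=[1,2] (faults so far: 9)
  LRU total faults: 9
--- Optimal ---
  step 0: ref 2 -> FAULT, frames=[2,-] (faults so far: 1)
  step 1: ref 4 -> FAULT, frames=[2,4] (faults so far: 2)
  step 2: ref 4 -> HIT, frames=[2,4] (faults so far: 2)
  step 3: ref 6 -> FAULT, evict 2, frames=[6,4] (faults so far: 3)
  step 4: ref 3 -> FAULT, evict 6, frames=[3,4] (faults so far: 4)
  step 5: ref 1 -> FAULT, evict 3, frames=[1,4] (faults so far: 5)
  step 6: ref 1 -> HIT, frames=[1,4] (faults so far: 5)
  step 7: ref 1 -> HIT, frames=[1,4] (faults so far: 5)
  step 8: ref 4 -> HIT, frames=[1,4] (faults so far: 5)
  step 9: ref 1 -> HIT, frames=[1,4] (faults so far: 5)
  step 10: ref 2 -> FAULT, evict 4, frames=[1,2] (faults so far: 6)
  step 11: ref 3 -> FAULT, evict 1, frames=[3,2] (faults so far: 7)
  step 12: ref 2 -> HIT, frames=[3,2] (faults so far: 7)
  step 13: ref 2 -> HIT, frames=[3,2] (faults so far: 7)
  step 14: ref 1 -> FAULT, evict 2, frames=[3,1] (faults so far: 8)
  Optimal total faults: 8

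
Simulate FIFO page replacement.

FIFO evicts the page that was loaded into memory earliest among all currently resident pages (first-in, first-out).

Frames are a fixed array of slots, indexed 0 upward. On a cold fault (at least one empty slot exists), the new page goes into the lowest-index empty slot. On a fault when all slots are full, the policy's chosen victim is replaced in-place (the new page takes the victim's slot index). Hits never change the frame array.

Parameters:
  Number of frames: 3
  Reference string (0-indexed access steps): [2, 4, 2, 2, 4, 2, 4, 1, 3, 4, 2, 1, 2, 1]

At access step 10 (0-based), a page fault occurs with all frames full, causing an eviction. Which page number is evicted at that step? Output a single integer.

Step 0: ref 2 -> FAULT, frames=[2,-,-]
Step 1: ref 4 -> FAULT, frames=[2,4,-]
Step 2: ref 2 -> HIT, frames=[2,4,-]
Step 3: ref 2 -> HIT, frames=[2,4,-]
Step 4: ref 4 -> HIT, frames=[2,4,-]
Step 5: ref 2 -> HIT, frames=[2,4,-]
Step 6: ref 4 -> HIT, frames=[2,4,-]
Step 7: ref 1 -> FAULT, frames=[2,4,1]
Step 8: ref 3 -> FAULT, evict 2, frames=[3,4,1]
Step 9: ref 4 -> HIT, frames=[3,4,1]
Step 10: ref 2 -> FAULT, evict 4, frames=[3,2,1]
At step 10: evicted page 4

Answer: 4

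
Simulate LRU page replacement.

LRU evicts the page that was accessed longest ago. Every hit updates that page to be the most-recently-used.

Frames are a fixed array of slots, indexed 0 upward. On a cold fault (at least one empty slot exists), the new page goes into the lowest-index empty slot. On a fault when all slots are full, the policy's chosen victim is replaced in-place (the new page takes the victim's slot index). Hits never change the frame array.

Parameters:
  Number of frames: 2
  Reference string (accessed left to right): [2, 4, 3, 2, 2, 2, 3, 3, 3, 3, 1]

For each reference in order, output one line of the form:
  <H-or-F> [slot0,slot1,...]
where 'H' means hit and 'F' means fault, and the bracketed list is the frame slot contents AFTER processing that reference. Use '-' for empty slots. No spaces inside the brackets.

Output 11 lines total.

F [2,-]
F [2,4]
F [3,4]
F [3,2]
H [3,2]
H [3,2]
H [3,2]
H [3,2]
H [3,2]
H [3,2]
F [3,1]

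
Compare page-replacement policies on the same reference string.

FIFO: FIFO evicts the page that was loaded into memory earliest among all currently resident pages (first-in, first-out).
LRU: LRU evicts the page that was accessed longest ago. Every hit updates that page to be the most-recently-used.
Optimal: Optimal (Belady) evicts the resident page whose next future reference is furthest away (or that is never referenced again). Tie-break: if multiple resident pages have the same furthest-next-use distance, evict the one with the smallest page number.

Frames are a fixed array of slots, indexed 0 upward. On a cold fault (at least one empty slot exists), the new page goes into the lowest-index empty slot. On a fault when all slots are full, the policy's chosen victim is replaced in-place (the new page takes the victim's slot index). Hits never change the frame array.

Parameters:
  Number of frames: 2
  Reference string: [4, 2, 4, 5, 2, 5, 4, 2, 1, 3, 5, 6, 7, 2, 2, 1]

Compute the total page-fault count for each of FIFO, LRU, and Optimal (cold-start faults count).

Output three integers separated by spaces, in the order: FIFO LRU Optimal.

Answer: 12 13 10

Derivation:
--- FIFO ---
  step 0: ref 4 -> FAULT, frames=[4,-] (faults so far: 1)
  step 1: ref 2 -> FAULT, frames=[4,2] (faults so far: 2)
  step 2: ref 4 -> HIT, frames=[4,2] (faults so far: 2)
  step 3: ref 5 -> FAULT, evict 4, frames=[5,2] (faults so far: 3)
  step 4: ref 2 -> HIT, frames=[5,2] (faults so far: 3)
  step 5: ref 5 -> HIT, frames=[5,2] (faults so far: 3)
  step 6: ref 4 -> FAULT, evict 2, frames=[5,4] (faults so far: 4)
  step 7: ref 2 -> FAULT, evict 5, frames=[2,4] (faults so far: 5)
  step 8: ref 1 -> FAULT, evict 4, frames=[2,1] (faults so far: 6)
  step 9: ref 3 -> FAULT, evict 2, frames=[3,1] (faults so far: 7)
  step 10: ref 5 -> FAULT, evict 1, frames=[3,5] (faults so far: 8)
  step 11: ref 6 -> FAULT, evict 3, frames=[6,5] (faults so far: 9)
  step 12: ref 7 -> FAULT, evict 5, frames=[6,7] (faults so far: 10)
  step 13: ref 2 -> FAULT, evict 6, frames=[2,7] (faults so far: 11)
  step 14: ref 2 -> HIT, frames=[2,7] (faults so far: 11)
  step 15: ref 1 -> FAULT, evict 7, frames=[2,1] (faults so far: 12)
  FIFO total faults: 12
--- LRU ---
  step 0: ref 4 -> FAULT, frames=[4,-] (faults so far: 1)
  step 1: ref 2 -> FAULT, frames=[4,2] (faults so far: 2)
  step 2: ref 4 -> HIT, frames=[4,2] (faults so far: 2)
  step 3: ref 5 -> FAULT, evict 2, frames=[4,5] (faults so far: 3)
  step 4: ref 2 -> FAULT, evict 4, frames=[2,5] (faults so far: 4)
  step 5: ref 5 -> HIT, frames=[2,5] (faults so far: 4)
  step 6: ref 4 -> FAULT, evict 2, frames=[4,5] (faults so far: 5)
  step 7: ref 2 -> FAULT, evict 5, frames=[4,2] (faults so far: 6)
  step 8: ref 1 -> FAULT, evict 4, frames=[1,2] (faults so far: 7)
  step 9: ref 3 -> FAULT, evict 2, frames=[1,3] (faults so far: 8)
  step 10: ref 5 -> FAULT, evict 1, frames=[5,3] (faults so far: 9)
  step 11: ref 6 -> FAULT, evict 3, frames=[5,6] (faults so far: 10)
  step 12: ref 7 -> FAULT, evict 5, frames=[7,6] (faults so far: 11)
  step 13: ref 2 -> FAULT, evict 6, frames=[7,2] (faults so far: 12)
  step 14: ref 2 -> HIT, frames=[7,2] (faults so far: 12)
  step 15: ref 1 -> FAULT, evict 7, frames=[1,2] (faults so far: 13)
  LRU total faults: 13
--- Optimal ---
  step 0: ref 4 -> FAULT, frames=[4,-] (faults so far: 1)
  step 1: ref 2 -> FAULT, frames=[4,2] (faults so far: 2)
  step 2: ref 4 -> HIT, frames=[4,2] (faults so far: 2)
  step 3: ref 5 -> FAULT, evict 4, frames=[5,2] (faults so far: 3)
  step 4: ref 2 -> HIT, frames=[5,2] (faults so far: 3)
  step 5: ref 5 -> HIT, frames=[5,2] (faults so far: 3)
  step 6: ref 4 -> FAULT, evict 5, frames=[4,2] (faults so far: 4)
  step 7: ref 2 -> HIT, frames=[4,2] (faults so far: 4)
  step 8: ref 1 -> FAULT, evict 4, frames=[1,2] (faults so far: 5)
  step 9: ref 3 -> FAULT, evict 1, frames=[3,2] (faults so far: 6)
  step 10: ref 5 -> FAULT, evict 3, frames=[5,2] (faults so far: 7)
  step 11: ref 6 -> FAULT, evict 5, frames=[6,2] (faults so far: 8)
  step 12: ref 7 -> FAULT, evict 6, frames=[7,2] (faults so far: 9)
  step 13: ref 2 -> HIT, frames=[7,2] (faults so far: 9)
  step 14: ref 2 -> HIT, frames=[7,2] (faults so far: 9)
  step 15: ref 1 -> FAULT, evict 2, frames=[7,1] (faults so far: 10)
  Optimal total faults: 10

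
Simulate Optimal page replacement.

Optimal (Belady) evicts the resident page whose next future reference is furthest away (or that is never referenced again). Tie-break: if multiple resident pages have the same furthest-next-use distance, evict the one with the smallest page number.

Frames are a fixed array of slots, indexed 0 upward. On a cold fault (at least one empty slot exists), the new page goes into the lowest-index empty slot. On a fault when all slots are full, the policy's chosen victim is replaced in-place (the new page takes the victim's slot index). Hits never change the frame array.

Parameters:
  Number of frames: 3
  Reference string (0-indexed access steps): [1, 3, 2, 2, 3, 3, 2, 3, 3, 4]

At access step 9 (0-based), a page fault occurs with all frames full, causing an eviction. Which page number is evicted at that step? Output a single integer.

Step 0: ref 1 -> FAULT, frames=[1,-,-]
Step 1: ref 3 -> FAULT, frames=[1,3,-]
Step 2: ref 2 -> FAULT, frames=[1,3,2]
Step 3: ref 2 -> HIT, frames=[1,3,2]
Step 4: ref 3 -> HIT, frames=[1,3,2]
Step 5: ref 3 -> HIT, frames=[1,3,2]
Step 6: ref 2 -> HIT, frames=[1,3,2]
Step 7: ref 3 -> HIT, frames=[1,3,2]
Step 8: ref 3 -> HIT, frames=[1,3,2]
Step 9: ref 4 -> FAULT, evict 1, frames=[4,3,2]
At step 9: evicted page 1

Answer: 1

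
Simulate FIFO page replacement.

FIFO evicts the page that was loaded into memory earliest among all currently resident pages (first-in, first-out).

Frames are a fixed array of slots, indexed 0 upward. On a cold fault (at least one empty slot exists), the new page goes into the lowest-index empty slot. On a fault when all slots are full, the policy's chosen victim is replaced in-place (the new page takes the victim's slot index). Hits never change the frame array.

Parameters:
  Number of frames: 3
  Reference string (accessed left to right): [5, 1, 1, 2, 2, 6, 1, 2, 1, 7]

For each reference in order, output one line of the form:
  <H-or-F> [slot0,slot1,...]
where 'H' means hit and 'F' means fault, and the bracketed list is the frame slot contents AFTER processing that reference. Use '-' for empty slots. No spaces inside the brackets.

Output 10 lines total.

F [5,-,-]
F [5,1,-]
H [5,1,-]
F [5,1,2]
H [5,1,2]
F [6,1,2]
H [6,1,2]
H [6,1,2]
H [6,1,2]
F [6,7,2]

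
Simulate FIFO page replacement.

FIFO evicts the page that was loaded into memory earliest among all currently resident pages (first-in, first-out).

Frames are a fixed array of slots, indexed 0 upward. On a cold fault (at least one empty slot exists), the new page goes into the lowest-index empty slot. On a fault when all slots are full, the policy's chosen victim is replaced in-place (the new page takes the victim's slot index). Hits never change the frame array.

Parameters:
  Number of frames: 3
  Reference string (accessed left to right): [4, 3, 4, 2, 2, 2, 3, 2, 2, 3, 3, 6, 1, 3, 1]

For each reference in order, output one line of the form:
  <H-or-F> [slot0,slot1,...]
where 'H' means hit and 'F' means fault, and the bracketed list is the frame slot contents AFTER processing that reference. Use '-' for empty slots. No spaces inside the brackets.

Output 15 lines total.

F [4,-,-]
F [4,3,-]
H [4,3,-]
F [4,3,2]
H [4,3,2]
H [4,3,2]
H [4,3,2]
H [4,3,2]
H [4,3,2]
H [4,3,2]
H [4,3,2]
F [6,3,2]
F [6,1,2]
F [6,1,3]
H [6,1,3]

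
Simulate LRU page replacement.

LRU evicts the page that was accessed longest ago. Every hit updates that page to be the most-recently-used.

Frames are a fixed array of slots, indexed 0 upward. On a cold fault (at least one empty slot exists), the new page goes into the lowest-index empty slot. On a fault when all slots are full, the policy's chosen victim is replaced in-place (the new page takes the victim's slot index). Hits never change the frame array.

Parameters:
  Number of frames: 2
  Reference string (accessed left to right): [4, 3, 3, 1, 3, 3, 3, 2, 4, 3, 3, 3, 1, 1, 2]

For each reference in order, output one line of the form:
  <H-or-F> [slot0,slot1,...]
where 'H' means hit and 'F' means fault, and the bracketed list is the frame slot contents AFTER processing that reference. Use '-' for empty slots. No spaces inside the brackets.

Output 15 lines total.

F [4,-]
F [4,3]
H [4,3]
F [1,3]
H [1,3]
H [1,3]
H [1,3]
F [2,3]
F [2,4]
F [3,4]
H [3,4]
H [3,4]
F [3,1]
H [3,1]
F [2,1]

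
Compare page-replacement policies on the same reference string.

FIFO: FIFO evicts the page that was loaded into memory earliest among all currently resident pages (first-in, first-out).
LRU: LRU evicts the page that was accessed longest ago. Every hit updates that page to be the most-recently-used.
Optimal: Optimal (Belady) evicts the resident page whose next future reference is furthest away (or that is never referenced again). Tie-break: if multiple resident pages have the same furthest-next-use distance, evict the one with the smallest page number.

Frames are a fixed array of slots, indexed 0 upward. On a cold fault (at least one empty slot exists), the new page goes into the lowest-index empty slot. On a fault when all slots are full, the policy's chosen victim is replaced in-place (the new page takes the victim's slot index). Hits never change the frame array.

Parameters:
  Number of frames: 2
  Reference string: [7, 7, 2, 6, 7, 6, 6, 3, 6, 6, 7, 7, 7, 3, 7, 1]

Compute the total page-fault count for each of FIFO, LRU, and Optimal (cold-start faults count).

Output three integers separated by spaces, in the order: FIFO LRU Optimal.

--- FIFO ---
  step 0: ref 7 -> FAULT, frames=[7,-] (faults so far: 1)
  step 1: ref 7 -> HIT, frames=[7,-] (faults so far: 1)
  step 2: ref 2 -> FAULT, frames=[7,2] (faults so far: 2)
  step 3: ref 6 -> FAULT, evict 7, frames=[6,2] (faults so far: 3)
  step 4: ref 7 -> FAULT, evict 2, frames=[6,7] (faults so far: 4)
  step 5: ref 6 -> HIT, frames=[6,7] (faults so far: 4)
  step 6: ref 6 -> HIT, frames=[6,7] (faults so far: 4)
  step 7: ref 3 -> FAULT, evict 6, frames=[3,7] (faults so far: 5)
  step 8: ref 6 -> FAULT, evict 7, frames=[3,6] (faults so far: 6)
  step 9: ref 6 -> HIT, frames=[3,6] (faults so far: 6)
  step 10: ref 7 -> FAULT, evict 3, frames=[7,6] (faults so far: 7)
  step 11: ref 7 -> HIT, frames=[7,6] (faults so far: 7)
  step 12: ref 7 -> HIT, frames=[7,6] (faults so far: 7)
  step 13: ref 3 -> FAULT, evict 6, frames=[7,3] (faults so far: 8)
  step 14: ref 7 -> HIT, frames=[7,3] (faults so far: 8)
  step 15: ref 1 -> FAULT, evict 7, frames=[1,3] (faults so far: 9)
  FIFO total faults: 9
--- LRU ---
  step 0: ref 7 -> FAULT, frames=[7,-] (faults so far: 1)
  step 1: ref 7 -> HIT, frames=[7,-] (faults so far: 1)
  step 2: ref 2 -> FAULT, frames=[7,2] (faults so far: 2)
  step 3: ref 6 -> FAULT, evict 7, frames=[6,2] (faults so far: 3)
  step 4: ref 7 -> FAULT, evict 2, frames=[6,7] (faults so far: 4)
  step 5: ref 6 -> HIT, frames=[6,7] (faults so far: 4)
  step 6: ref 6 -> HIT, frames=[6,7] (faults so far: 4)
  step 7: ref 3 -> FAULT, evict 7, frames=[6,3] (faults so far: 5)
  step 8: ref 6 -> HIT, frames=[6,3] (faults so far: 5)
  step 9: ref 6 -> HIT, frames=[6,3] (faults so far: 5)
  step 10: ref 7 -> FAULT, evict 3, frames=[6,7] (faults so far: 6)
  step 11: ref 7 -> HIT, frames=[6,7] (faults so far: 6)
  step 12: ref 7 -> HIT, frames=[6,7] (faults so far: 6)
  step 13: ref 3 -> FAULT, evict 6, frames=[3,7] (faults so far: 7)
  step 14: ref 7 -> HIT, frames=[3,7] (faults so far: 7)
  step 15: ref 1 -> FAULT, evict 3, frames=[1,7] (faults so far: 8)
  LRU total faults: 8
--- Optimal ---
  step 0: ref 7 -> FAULT, frames=[7,-] (faults so far: 1)
  step 1: ref 7 -> HIT, frames=[7,-] (faults so far: 1)
  step 2: ref 2 -> FAULT, frames=[7,2] (faults so far: 2)
  step 3: ref 6 -> FAULT, evict 2, frames=[7,6] (faults so far: 3)
  step 4: ref 7 -> HIT, frames=[7,6] (faults so far: 3)
  step 5: ref 6 -> HIT, frames=[7,6] (faults so far: 3)
  step 6: ref 6 -> HIT, frames=[7,6] (faults so far: 3)
  step 7: ref 3 -> FAULT, evict 7, frames=[3,6] (faults so far: 4)
  step 8: ref 6 -> HIT, frames=[3,6] (faults so far: 4)
  step 9: ref 6 -> HIT, frames=[3,6] (faults so far: 4)
  step 10: ref 7 -> FAULT, evict 6, frames=[3,7] (faults so far: 5)
  step 11: ref 7 -> HIT, frames=[3,7] (faults so far: 5)
  step 12: ref 7 -> HIT, frames=[3,7] (faults so far: 5)
  step 13: ref 3 -> HIT, frames=[3,7] (faults so far: 5)
  step 14: ref 7 -> HIT, frames=[3,7] (faults so far: 5)
  step 15: ref 1 -> FAULT, evict 3, frames=[1,7] (faults so far: 6)
  Optimal total faults: 6

Answer: 9 8 6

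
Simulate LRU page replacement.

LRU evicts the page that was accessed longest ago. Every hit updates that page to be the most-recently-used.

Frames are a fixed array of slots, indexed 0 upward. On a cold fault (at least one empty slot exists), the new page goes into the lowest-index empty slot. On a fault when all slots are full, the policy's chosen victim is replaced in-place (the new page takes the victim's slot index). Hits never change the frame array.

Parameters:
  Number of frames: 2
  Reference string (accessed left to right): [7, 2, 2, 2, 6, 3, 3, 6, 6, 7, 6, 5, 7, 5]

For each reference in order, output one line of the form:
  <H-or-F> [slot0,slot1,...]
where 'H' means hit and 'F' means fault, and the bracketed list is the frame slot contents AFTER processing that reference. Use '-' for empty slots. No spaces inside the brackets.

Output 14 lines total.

F [7,-]
F [7,2]
H [7,2]
H [7,2]
F [6,2]
F [6,3]
H [6,3]
H [6,3]
H [6,3]
F [6,7]
H [6,7]
F [6,5]
F [7,5]
H [7,5]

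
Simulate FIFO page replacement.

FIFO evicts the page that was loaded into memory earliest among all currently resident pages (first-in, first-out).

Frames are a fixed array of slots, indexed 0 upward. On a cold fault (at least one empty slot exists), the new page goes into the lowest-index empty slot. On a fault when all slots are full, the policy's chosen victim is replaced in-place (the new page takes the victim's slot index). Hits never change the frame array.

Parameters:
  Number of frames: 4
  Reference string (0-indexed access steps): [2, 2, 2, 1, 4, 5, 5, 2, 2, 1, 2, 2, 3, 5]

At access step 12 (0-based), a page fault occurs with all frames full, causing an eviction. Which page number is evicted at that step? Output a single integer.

Step 0: ref 2 -> FAULT, frames=[2,-,-,-]
Step 1: ref 2 -> HIT, frames=[2,-,-,-]
Step 2: ref 2 -> HIT, frames=[2,-,-,-]
Step 3: ref 1 -> FAULT, frames=[2,1,-,-]
Step 4: ref 4 -> FAULT, frames=[2,1,4,-]
Step 5: ref 5 -> FAULT, frames=[2,1,4,5]
Step 6: ref 5 -> HIT, frames=[2,1,4,5]
Step 7: ref 2 -> HIT, frames=[2,1,4,5]
Step 8: ref 2 -> HIT, frames=[2,1,4,5]
Step 9: ref 1 -> HIT, frames=[2,1,4,5]
Step 10: ref 2 -> HIT, frames=[2,1,4,5]
Step 11: ref 2 -> HIT, frames=[2,1,4,5]
Step 12: ref 3 -> FAULT, evict 2, frames=[3,1,4,5]
At step 12: evicted page 2

Answer: 2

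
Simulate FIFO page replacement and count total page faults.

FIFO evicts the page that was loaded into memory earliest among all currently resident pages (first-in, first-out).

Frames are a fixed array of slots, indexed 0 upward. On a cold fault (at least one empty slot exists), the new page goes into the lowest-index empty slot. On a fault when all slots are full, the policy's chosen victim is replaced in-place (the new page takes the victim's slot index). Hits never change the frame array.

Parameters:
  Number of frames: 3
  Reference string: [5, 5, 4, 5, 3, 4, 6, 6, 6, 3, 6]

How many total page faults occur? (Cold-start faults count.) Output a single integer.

Step 0: ref 5 → FAULT, frames=[5,-,-]
Step 1: ref 5 → HIT, frames=[5,-,-]
Step 2: ref 4 → FAULT, frames=[5,4,-]
Step 3: ref 5 → HIT, frames=[5,4,-]
Step 4: ref 3 → FAULT, frames=[5,4,3]
Step 5: ref 4 → HIT, frames=[5,4,3]
Step 6: ref 6 → FAULT (evict 5), frames=[6,4,3]
Step 7: ref 6 → HIT, frames=[6,4,3]
Step 8: ref 6 → HIT, frames=[6,4,3]
Step 9: ref 3 → HIT, frames=[6,4,3]
Step 10: ref 6 → HIT, frames=[6,4,3]
Total faults: 4

Answer: 4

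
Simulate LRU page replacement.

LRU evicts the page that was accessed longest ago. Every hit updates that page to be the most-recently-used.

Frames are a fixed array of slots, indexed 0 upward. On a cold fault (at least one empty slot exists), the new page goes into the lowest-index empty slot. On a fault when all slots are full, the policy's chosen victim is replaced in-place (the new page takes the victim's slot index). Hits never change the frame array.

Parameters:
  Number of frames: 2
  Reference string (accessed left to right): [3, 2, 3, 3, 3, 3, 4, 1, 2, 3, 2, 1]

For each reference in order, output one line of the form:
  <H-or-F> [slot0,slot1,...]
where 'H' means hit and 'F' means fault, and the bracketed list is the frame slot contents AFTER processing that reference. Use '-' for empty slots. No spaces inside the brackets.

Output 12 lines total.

F [3,-]
F [3,2]
H [3,2]
H [3,2]
H [3,2]
H [3,2]
F [3,4]
F [1,4]
F [1,2]
F [3,2]
H [3,2]
F [1,2]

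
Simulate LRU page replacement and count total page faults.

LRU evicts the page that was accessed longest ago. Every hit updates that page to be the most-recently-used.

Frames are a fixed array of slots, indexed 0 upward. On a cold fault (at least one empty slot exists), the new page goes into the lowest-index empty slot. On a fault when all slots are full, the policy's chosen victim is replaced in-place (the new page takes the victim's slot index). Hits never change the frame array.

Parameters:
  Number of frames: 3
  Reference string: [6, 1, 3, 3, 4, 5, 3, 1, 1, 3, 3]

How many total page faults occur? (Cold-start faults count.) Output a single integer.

Step 0: ref 6 → FAULT, frames=[6,-,-]
Step 1: ref 1 → FAULT, frames=[6,1,-]
Step 2: ref 3 → FAULT, frames=[6,1,3]
Step 3: ref 3 → HIT, frames=[6,1,3]
Step 4: ref 4 → FAULT (evict 6), frames=[4,1,3]
Step 5: ref 5 → FAULT (evict 1), frames=[4,5,3]
Step 6: ref 3 → HIT, frames=[4,5,3]
Step 7: ref 1 → FAULT (evict 4), frames=[1,5,3]
Step 8: ref 1 → HIT, frames=[1,5,3]
Step 9: ref 3 → HIT, frames=[1,5,3]
Step 10: ref 3 → HIT, frames=[1,5,3]
Total faults: 6

Answer: 6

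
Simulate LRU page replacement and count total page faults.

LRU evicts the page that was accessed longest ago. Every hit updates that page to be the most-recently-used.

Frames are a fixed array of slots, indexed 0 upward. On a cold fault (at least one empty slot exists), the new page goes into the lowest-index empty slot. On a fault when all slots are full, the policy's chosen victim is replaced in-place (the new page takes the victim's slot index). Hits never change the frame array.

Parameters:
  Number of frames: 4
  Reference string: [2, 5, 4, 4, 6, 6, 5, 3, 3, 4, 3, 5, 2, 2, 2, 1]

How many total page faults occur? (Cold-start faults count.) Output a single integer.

Answer: 7

Derivation:
Step 0: ref 2 → FAULT, frames=[2,-,-,-]
Step 1: ref 5 → FAULT, frames=[2,5,-,-]
Step 2: ref 4 → FAULT, frames=[2,5,4,-]
Step 3: ref 4 → HIT, frames=[2,5,4,-]
Step 4: ref 6 → FAULT, frames=[2,5,4,6]
Step 5: ref 6 → HIT, frames=[2,5,4,6]
Step 6: ref 5 → HIT, frames=[2,5,4,6]
Step 7: ref 3 → FAULT (evict 2), frames=[3,5,4,6]
Step 8: ref 3 → HIT, frames=[3,5,4,6]
Step 9: ref 4 → HIT, frames=[3,5,4,6]
Step 10: ref 3 → HIT, frames=[3,5,4,6]
Step 11: ref 5 → HIT, frames=[3,5,4,6]
Step 12: ref 2 → FAULT (evict 6), frames=[3,5,4,2]
Step 13: ref 2 → HIT, frames=[3,5,4,2]
Step 14: ref 2 → HIT, frames=[3,5,4,2]
Step 15: ref 1 → FAULT (evict 4), frames=[3,5,1,2]
Total faults: 7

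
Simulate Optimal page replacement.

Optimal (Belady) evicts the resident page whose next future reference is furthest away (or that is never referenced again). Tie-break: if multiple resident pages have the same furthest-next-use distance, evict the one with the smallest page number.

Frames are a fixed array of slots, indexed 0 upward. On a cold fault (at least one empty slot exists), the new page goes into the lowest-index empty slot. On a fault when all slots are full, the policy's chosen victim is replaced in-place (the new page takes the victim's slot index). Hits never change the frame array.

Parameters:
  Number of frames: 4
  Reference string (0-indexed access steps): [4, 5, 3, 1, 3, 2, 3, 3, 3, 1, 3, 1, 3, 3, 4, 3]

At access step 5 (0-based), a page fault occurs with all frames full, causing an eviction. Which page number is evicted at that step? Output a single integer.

Step 0: ref 4 -> FAULT, frames=[4,-,-,-]
Step 1: ref 5 -> FAULT, frames=[4,5,-,-]
Step 2: ref 3 -> FAULT, frames=[4,5,3,-]
Step 3: ref 1 -> FAULT, frames=[4,5,3,1]
Step 4: ref 3 -> HIT, frames=[4,5,3,1]
Step 5: ref 2 -> FAULT, evict 5, frames=[4,2,3,1]
At step 5: evicted page 5

Answer: 5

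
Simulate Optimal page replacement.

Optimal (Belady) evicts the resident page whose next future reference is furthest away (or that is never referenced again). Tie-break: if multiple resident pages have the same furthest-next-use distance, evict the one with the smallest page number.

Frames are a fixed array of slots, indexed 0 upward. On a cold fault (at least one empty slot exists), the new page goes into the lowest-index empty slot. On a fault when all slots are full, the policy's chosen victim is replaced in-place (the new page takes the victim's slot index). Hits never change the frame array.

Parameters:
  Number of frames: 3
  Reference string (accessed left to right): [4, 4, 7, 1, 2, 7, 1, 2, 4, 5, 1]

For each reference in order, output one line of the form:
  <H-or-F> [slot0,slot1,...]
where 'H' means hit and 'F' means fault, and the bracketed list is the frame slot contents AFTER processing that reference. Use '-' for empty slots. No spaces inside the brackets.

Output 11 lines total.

F [4,-,-]
H [4,-,-]
F [4,7,-]
F [4,7,1]
F [2,7,1]
H [2,7,1]
H [2,7,1]
H [2,7,1]
F [4,7,1]
F [5,7,1]
H [5,7,1]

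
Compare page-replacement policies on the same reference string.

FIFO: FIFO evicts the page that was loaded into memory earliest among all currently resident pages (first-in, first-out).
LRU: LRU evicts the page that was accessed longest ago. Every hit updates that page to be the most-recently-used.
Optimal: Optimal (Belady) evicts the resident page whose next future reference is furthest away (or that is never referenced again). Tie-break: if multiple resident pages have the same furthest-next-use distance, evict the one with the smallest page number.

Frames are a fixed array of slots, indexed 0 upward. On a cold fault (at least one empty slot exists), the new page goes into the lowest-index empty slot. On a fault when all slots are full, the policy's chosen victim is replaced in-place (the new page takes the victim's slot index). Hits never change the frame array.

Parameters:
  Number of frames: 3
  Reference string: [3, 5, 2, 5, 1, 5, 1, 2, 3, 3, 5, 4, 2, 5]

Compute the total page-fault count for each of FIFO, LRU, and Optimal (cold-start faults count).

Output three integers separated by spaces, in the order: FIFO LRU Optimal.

--- FIFO ---
  step 0: ref 3 -> FAULT, frames=[3,-,-] (faults so far: 1)
  step 1: ref 5 -> FAULT, frames=[3,5,-] (faults so far: 2)
  step 2: ref 2 -> FAULT, frames=[3,5,2] (faults so far: 3)
  step 3: ref 5 -> HIT, frames=[3,5,2] (faults so far: 3)
  step 4: ref 1 -> FAULT, evict 3, frames=[1,5,2] (faults so far: 4)
  step 5: ref 5 -> HIT, frames=[1,5,2] (faults so far: 4)
  step 6: ref 1 -> HIT, frames=[1,5,2] (faults so far: 4)
  step 7: ref 2 -> HIT, frames=[1,5,2] (faults so far: 4)
  step 8: ref 3 -> FAULT, evict 5, frames=[1,3,2] (faults so far: 5)
  step 9: ref 3 -> HIT, frames=[1,3,2] (faults so far: 5)
  step 10: ref 5 -> FAULT, evict 2, frames=[1,3,5] (faults so far: 6)
  step 11: ref 4 -> FAULT, evict 1, frames=[4,3,5] (faults so far: 7)
  step 12: ref 2 -> FAULT, evict 3, frames=[4,2,5] (faults so far: 8)
  step 13: ref 5 -> HIT, frames=[4,2,5] (faults so far: 8)
  FIFO total faults: 8
--- LRU ---
  step 0: ref 3 -> FAULT, frames=[3,-,-] (faults so far: 1)
  step 1: ref 5 -> FAULT, frames=[3,5,-] (faults so far: 2)
  step 2: ref 2 -> FAULT, frames=[3,5,2] (faults so far: 3)
  step 3: ref 5 -> HIT, frames=[3,5,2] (faults so far: 3)
  step 4: ref 1 -> FAULT, evict 3, frames=[1,5,2] (faults so far: 4)
  step 5: ref 5 -> HIT, frames=[1,5,2] (faults so far: 4)
  step 6: ref 1 -> HIT, frames=[1,5,2] (faults so far: 4)
  step 7: ref 2 -> HIT, frames=[1,5,2] (faults so far: 4)
  step 8: ref 3 -> FAULT, evict 5, frames=[1,3,2] (faults so far: 5)
  step 9: ref 3 -> HIT, frames=[1,3,2] (faults so far: 5)
  step 10: ref 5 -> FAULT, evict 1, frames=[5,3,2] (faults so far: 6)
  step 11: ref 4 -> FAULT, evict 2, frames=[5,3,4] (faults so far: 7)
  step 12: ref 2 -> FAULT, evict 3, frames=[5,2,4] (faults so far: 8)
  step 13: ref 5 -> HIT, frames=[5,2,4] (faults so far: 8)
  LRU total faults: 8
--- Optimal ---
  step 0: ref 3 -> FAULT, frames=[3,-,-] (faults so far: 1)
  step 1: ref 5 -> FAULT, frames=[3,5,-] (faults so far: 2)
  step 2: ref 2 -> FAULT, frames=[3,5,2] (faults so far: 3)
  step 3: ref 5 -> HIT, frames=[3,5,2] (faults so far: 3)
  step 4: ref 1 -> FAULT, evict 3, frames=[1,5,2] (faults so far: 4)
  step 5: ref 5 -> HIT, frames=[1,5,2] (faults so far: 4)
  step 6: ref 1 -> HIT, frames=[1,5,2] (faults so far: 4)
  step 7: ref 2 -> HIT, frames=[1,5,2] (faults so far: 4)
  step 8: ref 3 -> FAULT, evict 1, frames=[3,5,2] (faults so far: 5)
  step 9: ref 3 -> HIT, frames=[3,5,2] (faults so far: 5)
  step 10: ref 5 -> HIT, frames=[3,5,2] (faults so far: 5)
  step 11: ref 4 -> FAULT, evict 3, frames=[4,5,2] (faults so far: 6)
  step 12: ref 2 -> HIT, frames=[4,5,2] (faults so far: 6)
  step 13: ref 5 -> HIT, frames=[4,5,2] (faults so far: 6)
  Optimal total faults: 6

Answer: 8 8 6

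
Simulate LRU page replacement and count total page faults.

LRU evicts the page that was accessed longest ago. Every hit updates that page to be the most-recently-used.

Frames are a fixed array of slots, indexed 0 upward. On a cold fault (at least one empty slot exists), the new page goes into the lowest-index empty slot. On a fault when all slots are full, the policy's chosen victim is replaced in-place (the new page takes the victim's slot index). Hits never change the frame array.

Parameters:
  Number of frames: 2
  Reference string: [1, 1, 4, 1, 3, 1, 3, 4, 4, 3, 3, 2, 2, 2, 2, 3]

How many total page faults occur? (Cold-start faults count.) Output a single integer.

Step 0: ref 1 → FAULT, frames=[1,-]
Step 1: ref 1 → HIT, frames=[1,-]
Step 2: ref 4 → FAULT, frames=[1,4]
Step 3: ref 1 → HIT, frames=[1,4]
Step 4: ref 3 → FAULT (evict 4), frames=[1,3]
Step 5: ref 1 → HIT, frames=[1,3]
Step 6: ref 3 → HIT, frames=[1,3]
Step 7: ref 4 → FAULT (evict 1), frames=[4,3]
Step 8: ref 4 → HIT, frames=[4,3]
Step 9: ref 3 → HIT, frames=[4,3]
Step 10: ref 3 → HIT, frames=[4,3]
Step 11: ref 2 → FAULT (evict 4), frames=[2,3]
Step 12: ref 2 → HIT, frames=[2,3]
Step 13: ref 2 → HIT, frames=[2,3]
Step 14: ref 2 → HIT, frames=[2,3]
Step 15: ref 3 → HIT, frames=[2,3]
Total faults: 5

Answer: 5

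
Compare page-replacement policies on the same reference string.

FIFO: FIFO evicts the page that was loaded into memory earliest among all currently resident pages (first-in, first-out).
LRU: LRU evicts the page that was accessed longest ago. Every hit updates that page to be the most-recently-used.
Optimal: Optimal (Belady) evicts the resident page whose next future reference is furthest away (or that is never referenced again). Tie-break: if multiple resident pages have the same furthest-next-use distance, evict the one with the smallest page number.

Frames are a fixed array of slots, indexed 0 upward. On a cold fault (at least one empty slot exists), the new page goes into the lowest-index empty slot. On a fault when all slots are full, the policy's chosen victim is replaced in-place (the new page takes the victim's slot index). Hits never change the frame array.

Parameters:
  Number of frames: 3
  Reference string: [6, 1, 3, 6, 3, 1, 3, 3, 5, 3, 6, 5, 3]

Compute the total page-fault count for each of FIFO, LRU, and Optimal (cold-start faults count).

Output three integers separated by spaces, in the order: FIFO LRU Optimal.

--- FIFO ---
  step 0: ref 6 -> FAULT, frames=[6,-,-] (faults so far: 1)
  step 1: ref 1 -> FAULT, frames=[6,1,-] (faults so far: 2)
  step 2: ref 3 -> FAULT, frames=[6,1,3] (faults so far: 3)
  step 3: ref 6 -> HIT, frames=[6,1,3] (faults so far: 3)
  step 4: ref 3 -> HIT, frames=[6,1,3] (faults so far: 3)
  step 5: ref 1 -> HIT, frames=[6,1,3] (faults so far: 3)
  step 6: ref 3 -> HIT, frames=[6,1,3] (faults so far: 3)
  step 7: ref 3 -> HIT, frames=[6,1,3] (faults so far: 3)
  step 8: ref 5 -> FAULT, evict 6, frames=[5,1,3] (faults so far: 4)
  step 9: ref 3 -> HIT, frames=[5,1,3] (faults so far: 4)
  step 10: ref 6 -> FAULT, evict 1, frames=[5,6,3] (faults so far: 5)
  step 11: ref 5 -> HIT, frames=[5,6,3] (faults so far: 5)
  step 12: ref 3 -> HIT, frames=[5,6,3] (faults so far: 5)
  FIFO total faults: 5
--- LRU ---
  step 0: ref 6 -> FAULT, frames=[6,-,-] (faults so far: 1)
  step 1: ref 1 -> FAULT, frames=[6,1,-] (faults so far: 2)
  step 2: ref 3 -> FAULT, frames=[6,1,3] (faults so far: 3)
  step 3: ref 6 -> HIT, frames=[6,1,3] (faults so far: 3)
  step 4: ref 3 -> HIT, frames=[6,1,3] (faults so far: 3)
  step 5: ref 1 -> HIT, frames=[6,1,3] (faults so far: 3)
  step 6: ref 3 -> HIT, frames=[6,1,3] (faults so far: 3)
  step 7: ref 3 -> HIT, frames=[6,1,3] (faults so far: 3)
  step 8: ref 5 -> FAULT, evict 6, frames=[5,1,3] (faults so far: 4)
  step 9: ref 3 -> HIT, frames=[5,1,3] (faults so far: 4)
  step 10: ref 6 -> FAULT, evict 1, frames=[5,6,3] (faults so far: 5)
  step 11: ref 5 -> HIT, frames=[5,6,3] (faults so far: 5)
  step 12: ref 3 -> HIT, frames=[5,6,3] (faults so far: 5)
  LRU total faults: 5
--- Optimal ---
  step 0: ref 6 -> FAULT, frames=[6,-,-] (faults so far: 1)
  step 1: ref 1 -> FAULT, frames=[6,1,-] (faults so far: 2)
  step 2: ref 3 -> FAULT, frames=[6,1,3] (faults so far: 3)
  step 3: ref 6 -> HIT, frames=[6,1,3] (faults so far: 3)
  step 4: ref 3 -> HIT, frames=[6,1,3] (faults so far: 3)
  step 5: ref 1 -> HIT, frames=[6,1,3] (faults so far: 3)
  step 6: ref 3 -> HIT, frames=[6,1,3] (faults so far: 3)
  step 7: ref 3 -> HIT, frames=[6,1,3] (faults so far: 3)
  step 8: ref 5 -> FAULT, evict 1, frames=[6,5,3] (faults so far: 4)
  step 9: ref 3 -> HIT, frames=[6,5,3] (faults so far: 4)
  step 10: ref 6 -> HIT, frames=[6,5,3] (faults so far: 4)
  step 11: ref 5 -> HIT, frames=[6,5,3] (faults so far: 4)
  step 12: ref 3 -> HIT, frames=[6,5,3] (faults so far: 4)
  Optimal total faults: 4

Answer: 5 5 4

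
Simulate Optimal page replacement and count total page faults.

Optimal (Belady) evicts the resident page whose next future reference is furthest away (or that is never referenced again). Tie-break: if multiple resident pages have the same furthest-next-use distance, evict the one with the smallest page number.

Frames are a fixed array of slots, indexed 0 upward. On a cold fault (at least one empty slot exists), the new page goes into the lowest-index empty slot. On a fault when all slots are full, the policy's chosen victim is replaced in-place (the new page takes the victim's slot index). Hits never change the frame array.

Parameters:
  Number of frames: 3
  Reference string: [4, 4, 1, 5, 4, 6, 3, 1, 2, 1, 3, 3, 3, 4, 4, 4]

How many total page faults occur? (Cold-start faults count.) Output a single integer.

Answer: 7

Derivation:
Step 0: ref 4 → FAULT, frames=[4,-,-]
Step 1: ref 4 → HIT, frames=[4,-,-]
Step 2: ref 1 → FAULT, frames=[4,1,-]
Step 3: ref 5 → FAULT, frames=[4,1,5]
Step 4: ref 4 → HIT, frames=[4,1,5]
Step 5: ref 6 → FAULT (evict 5), frames=[4,1,6]
Step 6: ref 3 → FAULT (evict 6), frames=[4,1,3]
Step 7: ref 1 → HIT, frames=[4,1,3]
Step 8: ref 2 → FAULT (evict 4), frames=[2,1,3]
Step 9: ref 1 → HIT, frames=[2,1,3]
Step 10: ref 3 → HIT, frames=[2,1,3]
Step 11: ref 3 → HIT, frames=[2,1,3]
Step 12: ref 3 → HIT, frames=[2,1,3]
Step 13: ref 4 → FAULT (evict 1), frames=[2,4,3]
Step 14: ref 4 → HIT, frames=[2,4,3]
Step 15: ref 4 → HIT, frames=[2,4,3]
Total faults: 7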